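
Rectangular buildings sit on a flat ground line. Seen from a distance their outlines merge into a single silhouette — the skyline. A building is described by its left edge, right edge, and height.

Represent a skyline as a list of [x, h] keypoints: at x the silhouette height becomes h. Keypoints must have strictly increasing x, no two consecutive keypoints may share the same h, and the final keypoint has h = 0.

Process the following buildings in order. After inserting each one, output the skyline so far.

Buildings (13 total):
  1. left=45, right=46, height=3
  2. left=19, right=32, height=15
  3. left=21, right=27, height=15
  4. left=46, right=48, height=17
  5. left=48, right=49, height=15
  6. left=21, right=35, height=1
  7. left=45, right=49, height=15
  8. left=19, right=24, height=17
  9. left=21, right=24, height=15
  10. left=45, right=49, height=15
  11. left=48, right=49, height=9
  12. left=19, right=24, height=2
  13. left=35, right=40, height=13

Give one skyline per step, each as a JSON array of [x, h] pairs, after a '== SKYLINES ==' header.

== SKYLINES ==
[[45,3],[46,0]]
[[19,15],[32,0],[45,3],[46,0]]
[[19,15],[32,0],[45,3],[46,0]]
[[19,15],[32,0],[45,3],[46,17],[48,0]]
[[19,15],[32,0],[45,3],[46,17],[48,15],[49,0]]
[[19,15],[32,1],[35,0],[45,3],[46,17],[48,15],[49,0]]
[[19,15],[32,1],[35,0],[45,15],[46,17],[48,15],[49,0]]
[[19,17],[24,15],[32,1],[35,0],[45,15],[46,17],[48,15],[49,0]]
[[19,17],[24,15],[32,1],[35,0],[45,15],[46,17],[48,15],[49,0]]
[[19,17],[24,15],[32,1],[35,0],[45,15],[46,17],[48,15],[49,0]]
[[19,17],[24,15],[32,1],[35,0],[45,15],[46,17],[48,15],[49,0]]
[[19,17],[24,15],[32,1],[35,0],[45,15],[46,17],[48,15],[49,0]]
[[19,17],[24,15],[32,1],[35,13],[40,0],[45,15],[46,17],[48,15],[49,0]]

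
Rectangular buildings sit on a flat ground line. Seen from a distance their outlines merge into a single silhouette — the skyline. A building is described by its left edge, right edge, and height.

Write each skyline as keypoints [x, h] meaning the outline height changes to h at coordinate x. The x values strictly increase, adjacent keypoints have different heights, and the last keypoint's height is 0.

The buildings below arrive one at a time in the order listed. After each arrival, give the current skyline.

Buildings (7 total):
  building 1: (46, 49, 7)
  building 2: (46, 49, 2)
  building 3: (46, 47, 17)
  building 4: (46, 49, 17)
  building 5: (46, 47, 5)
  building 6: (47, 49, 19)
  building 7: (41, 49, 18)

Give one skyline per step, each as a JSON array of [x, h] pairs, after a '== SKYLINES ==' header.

== SKYLINES ==
[[46,7],[49,0]]
[[46,7],[49,0]]
[[46,17],[47,7],[49,0]]
[[46,17],[49,0]]
[[46,17],[49,0]]
[[46,17],[47,19],[49,0]]
[[41,18],[47,19],[49,0]]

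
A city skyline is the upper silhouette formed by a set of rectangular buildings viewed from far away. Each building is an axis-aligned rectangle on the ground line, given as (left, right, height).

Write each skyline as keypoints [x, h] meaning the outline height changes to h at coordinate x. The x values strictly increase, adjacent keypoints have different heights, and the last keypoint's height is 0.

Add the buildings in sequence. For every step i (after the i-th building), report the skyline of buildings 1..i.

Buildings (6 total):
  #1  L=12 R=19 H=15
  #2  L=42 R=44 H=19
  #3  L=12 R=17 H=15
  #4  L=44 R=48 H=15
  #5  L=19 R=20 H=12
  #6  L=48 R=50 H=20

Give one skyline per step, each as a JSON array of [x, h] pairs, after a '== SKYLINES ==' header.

== SKYLINES ==
[[12,15],[19,0]]
[[12,15],[19,0],[42,19],[44,0]]
[[12,15],[19,0],[42,19],[44,0]]
[[12,15],[19,0],[42,19],[44,15],[48,0]]
[[12,15],[19,12],[20,0],[42,19],[44,15],[48,0]]
[[12,15],[19,12],[20,0],[42,19],[44,15],[48,20],[50,0]]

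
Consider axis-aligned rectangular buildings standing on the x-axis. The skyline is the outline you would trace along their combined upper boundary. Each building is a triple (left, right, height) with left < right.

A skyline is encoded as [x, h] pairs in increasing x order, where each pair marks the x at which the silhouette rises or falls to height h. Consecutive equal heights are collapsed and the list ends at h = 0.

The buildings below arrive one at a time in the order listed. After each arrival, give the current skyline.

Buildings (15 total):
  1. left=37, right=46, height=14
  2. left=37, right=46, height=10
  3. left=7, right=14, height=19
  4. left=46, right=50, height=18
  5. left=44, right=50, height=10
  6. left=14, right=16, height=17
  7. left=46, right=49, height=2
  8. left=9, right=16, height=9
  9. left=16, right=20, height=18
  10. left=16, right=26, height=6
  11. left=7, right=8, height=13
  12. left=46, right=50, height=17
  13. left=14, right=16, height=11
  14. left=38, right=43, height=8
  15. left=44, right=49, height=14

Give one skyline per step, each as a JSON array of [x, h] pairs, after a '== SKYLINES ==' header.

== SKYLINES ==
[[37,14],[46,0]]
[[37,14],[46,0]]
[[7,19],[14,0],[37,14],[46,0]]
[[7,19],[14,0],[37,14],[46,18],[50,0]]
[[7,19],[14,0],[37,14],[46,18],[50,0]]
[[7,19],[14,17],[16,0],[37,14],[46,18],[50,0]]
[[7,19],[14,17],[16,0],[37,14],[46,18],[50,0]]
[[7,19],[14,17],[16,0],[37,14],[46,18],[50,0]]
[[7,19],[14,17],[16,18],[20,0],[37,14],[46,18],[50,0]]
[[7,19],[14,17],[16,18],[20,6],[26,0],[37,14],[46,18],[50,0]]
[[7,19],[14,17],[16,18],[20,6],[26,0],[37,14],[46,18],[50,0]]
[[7,19],[14,17],[16,18],[20,6],[26,0],[37,14],[46,18],[50,0]]
[[7,19],[14,17],[16,18],[20,6],[26,0],[37,14],[46,18],[50,0]]
[[7,19],[14,17],[16,18],[20,6],[26,0],[37,14],[46,18],[50,0]]
[[7,19],[14,17],[16,18],[20,6],[26,0],[37,14],[46,18],[50,0]]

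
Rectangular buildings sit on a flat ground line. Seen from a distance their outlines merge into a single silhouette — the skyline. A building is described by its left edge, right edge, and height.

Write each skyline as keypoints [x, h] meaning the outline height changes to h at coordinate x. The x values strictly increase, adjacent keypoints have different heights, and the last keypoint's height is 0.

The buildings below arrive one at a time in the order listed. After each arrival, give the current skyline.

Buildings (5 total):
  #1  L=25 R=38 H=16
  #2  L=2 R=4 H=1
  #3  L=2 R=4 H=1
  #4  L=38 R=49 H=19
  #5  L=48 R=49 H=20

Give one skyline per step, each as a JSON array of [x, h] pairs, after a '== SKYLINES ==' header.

== SKYLINES ==
[[25,16],[38,0]]
[[2,1],[4,0],[25,16],[38,0]]
[[2,1],[4,0],[25,16],[38,0]]
[[2,1],[4,0],[25,16],[38,19],[49,0]]
[[2,1],[4,0],[25,16],[38,19],[48,20],[49,0]]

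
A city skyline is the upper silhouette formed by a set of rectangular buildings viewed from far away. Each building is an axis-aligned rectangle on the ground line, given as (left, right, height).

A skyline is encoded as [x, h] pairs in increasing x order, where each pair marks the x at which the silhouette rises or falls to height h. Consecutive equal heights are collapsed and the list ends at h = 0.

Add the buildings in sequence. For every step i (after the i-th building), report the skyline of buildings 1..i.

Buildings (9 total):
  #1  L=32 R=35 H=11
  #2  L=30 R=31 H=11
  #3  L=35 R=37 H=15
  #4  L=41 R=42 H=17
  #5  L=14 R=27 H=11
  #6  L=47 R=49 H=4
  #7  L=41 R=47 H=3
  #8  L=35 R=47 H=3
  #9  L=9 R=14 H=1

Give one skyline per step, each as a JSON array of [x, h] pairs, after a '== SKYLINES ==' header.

== SKYLINES ==
[[32,11],[35,0]]
[[30,11],[31,0],[32,11],[35,0]]
[[30,11],[31,0],[32,11],[35,15],[37,0]]
[[30,11],[31,0],[32,11],[35,15],[37,0],[41,17],[42,0]]
[[14,11],[27,0],[30,11],[31,0],[32,11],[35,15],[37,0],[41,17],[42,0]]
[[14,11],[27,0],[30,11],[31,0],[32,11],[35,15],[37,0],[41,17],[42,0],[47,4],[49,0]]
[[14,11],[27,0],[30,11],[31,0],[32,11],[35,15],[37,0],[41,17],[42,3],[47,4],[49,0]]
[[14,11],[27,0],[30,11],[31,0],[32,11],[35,15],[37,3],[41,17],[42,3],[47,4],[49,0]]
[[9,1],[14,11],[27,0],[30,11],[31,0],[32,11],[35,15],[37,3],[41,17],[42,3],[47,4],[49,0]]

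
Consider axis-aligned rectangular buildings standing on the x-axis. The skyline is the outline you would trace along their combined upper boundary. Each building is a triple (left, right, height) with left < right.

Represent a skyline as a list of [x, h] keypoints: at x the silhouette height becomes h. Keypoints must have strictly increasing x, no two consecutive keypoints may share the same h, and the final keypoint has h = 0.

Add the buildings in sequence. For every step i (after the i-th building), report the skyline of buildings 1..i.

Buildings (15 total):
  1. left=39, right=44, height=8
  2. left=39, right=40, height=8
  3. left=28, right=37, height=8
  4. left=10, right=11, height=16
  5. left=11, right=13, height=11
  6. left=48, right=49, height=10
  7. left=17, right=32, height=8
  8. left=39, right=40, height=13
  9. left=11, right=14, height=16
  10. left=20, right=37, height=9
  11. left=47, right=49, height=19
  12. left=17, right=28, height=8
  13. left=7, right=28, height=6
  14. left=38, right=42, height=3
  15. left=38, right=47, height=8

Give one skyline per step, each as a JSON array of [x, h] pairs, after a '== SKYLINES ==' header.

== SKYLINES ==
[[39,8],[44,0]]
[[39,8],[44,0]]
[[28,8],[37,0],[39,8],[44,0]]
[[10,16],[11,0],[28,8],[37,0],[39,8],[44,0]]
[[10,16],[11,11],[13,0],[28,8],[37,0],[39,8],[44,0]]
[[10,16],[11,11],[13,0],[28,8],[37,0],[39,8],[44,0],[48,10],[49,0]]
[[10,16],[11,11],[13,0],[17,8],[37,0],[39,8],[44,0],[48,10],[49,0]]
[[10,16],[11,11],[13,0],[17,8],[37,0],[39,13],[40,8],[44,0],[48,10],[49,0]]
[[10,16],[14,0],[17,8],[37,0],[39,13],[40,8],[44,0],[48,10],[49,0]]
[[10,16],[14,0],[17,8],[20,9],[37,0],[39,13],[40,8],[44,0],[48,10],[49,0]]
[[10,16],[14,0],[17,8],[20,9],[37,0],[39,13],[40,8],[44,0],[47,19],[49,0]]
[[10,16],[14,0],[17,8],[20,9],[37,0],[39,13],[40,8],[44,0],[47,19],[49,0]]
[[7,6],[10,16],[14,6],[17,8],[20,9],[37,0],[39,13],[40,8],[44,0],[47,19],[49,0]]
[[7,6],[10,16],[14,6],[17,8],[20,9],[37,0],[38,3],[39,13],[40,8],[44,0],[47,19],[49,0]]
[[7,6],[10,16],[14,6],[17,8],[20,9],[37,0],[38,8],[39,13],[40,8],[47,19],[49,0]]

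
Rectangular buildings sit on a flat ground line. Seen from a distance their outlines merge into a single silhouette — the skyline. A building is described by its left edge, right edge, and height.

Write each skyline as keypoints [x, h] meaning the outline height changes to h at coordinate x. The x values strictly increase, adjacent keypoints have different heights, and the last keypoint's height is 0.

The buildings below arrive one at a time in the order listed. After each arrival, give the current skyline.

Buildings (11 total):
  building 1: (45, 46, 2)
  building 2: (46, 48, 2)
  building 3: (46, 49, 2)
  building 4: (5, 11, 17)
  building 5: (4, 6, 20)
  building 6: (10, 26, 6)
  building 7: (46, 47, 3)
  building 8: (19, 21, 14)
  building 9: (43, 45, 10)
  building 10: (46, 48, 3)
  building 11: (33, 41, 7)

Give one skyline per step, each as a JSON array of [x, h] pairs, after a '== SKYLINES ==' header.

== SKYLINES ==
[[45,2],[46,0]]
[[45,2],[48,0]]
[[45,2],[49,0]]
[[5,17],[11,0],[45,2],[49,0]]
[[4,20],[6,17],[11,0],[45,2],[49,0]]
[[4,20],[6,17],[11,6],[26,0],[45,2],[49,0]]
[[4,20],[6,17],[11,6],[26,0],[45,2],[46,3],[47,2],[49,0]]
[[4,20],[6,17],[11,6],[19,14],[21,6],[26,0],[45,2],[46,3],[47,2],[49,0]]
[[4,20],[6,17],[11,6],[19,14],[21,6],[26,0],[43,10],[45,2],[46,3],[47,2],[49,0]]
[[4,20],[6,17],[11,6],[19,14],[21,6],[26,0],[43,10],[45,2],[46,3],[48,2],[49,0]]
[[4,20],[6,17],[11,6],[19,14],[21,6],[26,0],[33,7],[41,0],[43,10],[45,2],[46,3],[48,2],[49,0]]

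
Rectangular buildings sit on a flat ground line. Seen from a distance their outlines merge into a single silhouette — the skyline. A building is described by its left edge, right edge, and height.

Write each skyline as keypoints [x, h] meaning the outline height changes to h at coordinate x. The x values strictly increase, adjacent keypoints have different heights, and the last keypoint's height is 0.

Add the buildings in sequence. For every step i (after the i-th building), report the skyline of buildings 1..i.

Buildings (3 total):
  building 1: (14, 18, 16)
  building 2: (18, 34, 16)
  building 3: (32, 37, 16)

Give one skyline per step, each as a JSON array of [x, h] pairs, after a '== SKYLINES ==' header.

== SKYLINES ==
[[14,16],[18,0]]
[[14,16],[34,0]]
[[14,16],[37,0]]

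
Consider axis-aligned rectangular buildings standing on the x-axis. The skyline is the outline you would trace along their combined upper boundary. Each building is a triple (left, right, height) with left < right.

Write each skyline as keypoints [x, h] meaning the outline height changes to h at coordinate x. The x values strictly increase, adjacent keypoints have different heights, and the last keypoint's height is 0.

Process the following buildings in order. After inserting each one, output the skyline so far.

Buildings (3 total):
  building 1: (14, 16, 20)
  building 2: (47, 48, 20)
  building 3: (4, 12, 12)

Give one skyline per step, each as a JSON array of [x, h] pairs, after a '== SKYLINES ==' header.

== SKYLINES ==
[[14,20],[16,0]]
[[14,20],[16,0],[47,20],[48,0]]
[[4,12],[12,0],[14,20],[16,0],[47,20],[48,0]]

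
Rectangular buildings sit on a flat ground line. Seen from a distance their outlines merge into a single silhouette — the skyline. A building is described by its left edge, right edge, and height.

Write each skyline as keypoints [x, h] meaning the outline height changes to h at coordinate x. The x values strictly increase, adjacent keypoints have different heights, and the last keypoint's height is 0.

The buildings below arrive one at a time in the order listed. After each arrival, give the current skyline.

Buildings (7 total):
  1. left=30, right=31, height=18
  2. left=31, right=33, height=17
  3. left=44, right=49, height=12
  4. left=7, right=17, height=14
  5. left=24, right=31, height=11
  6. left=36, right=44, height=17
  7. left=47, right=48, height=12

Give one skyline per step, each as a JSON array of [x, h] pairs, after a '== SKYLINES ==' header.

== SKYLINES ==
[[30,18],[31,0]]
[[30,18],[31,17],[33,0]]
[[30,18],[31,17],[33,0],[44,12],[49,0]]
[[7,14],[17,0],[30,18],[31,17],[33,0],[44,12],[49,0]]
[[7,14],[17,0],[24,11],[30,18],[31,17],[33,0],[44,12],[49,0]]
[[7,14],[17,0],[24,11],[30,18],[31,17],[33,0],[36,17],[44,12],[49,0]]
[[7,14],[17,0],[24,11],[30,18],[31,17],[33,0],[36,17],[44,12],[49,0]]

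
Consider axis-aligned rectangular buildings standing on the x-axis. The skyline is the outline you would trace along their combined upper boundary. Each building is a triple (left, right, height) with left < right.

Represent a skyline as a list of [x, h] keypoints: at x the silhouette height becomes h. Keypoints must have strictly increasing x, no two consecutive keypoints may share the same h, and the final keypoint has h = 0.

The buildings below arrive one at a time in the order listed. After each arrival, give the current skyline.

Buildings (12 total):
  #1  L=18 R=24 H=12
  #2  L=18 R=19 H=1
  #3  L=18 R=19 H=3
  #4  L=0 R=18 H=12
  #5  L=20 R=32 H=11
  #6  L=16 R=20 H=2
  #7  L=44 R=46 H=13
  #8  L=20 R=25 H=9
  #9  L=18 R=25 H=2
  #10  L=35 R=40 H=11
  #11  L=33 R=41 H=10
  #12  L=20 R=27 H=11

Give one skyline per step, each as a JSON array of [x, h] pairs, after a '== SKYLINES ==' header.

== SKYLINES ==
[[18,12],[24,0]]
[[18,12],[24,0]]
[[18,12],[24,0]]
[[0,12],[24,0]]
[[0,12],[24,11],[32,0]]
[[0,12],[24,11],[32,0]]
[[0,12],[24,11],[32,0],[44,13],[46,0]]
[[0,12],[24,11],[32,0],[44,13],[46,0]]
[[0,12],[24,11],[32,0],[44,13],[46,0]]
[[0,12],[24,11],[32,0],[35,11],[40,0],[44,13],[46,0]]
[[0,12],[24,11],[32,0],[33,10],[35,11],[40,10],[41,0],[44,13],[46,0]]
[[0,12],[24,11],[32,0],[33,10],[35,11],[40,10],[41,0],[44,13],[46,0]]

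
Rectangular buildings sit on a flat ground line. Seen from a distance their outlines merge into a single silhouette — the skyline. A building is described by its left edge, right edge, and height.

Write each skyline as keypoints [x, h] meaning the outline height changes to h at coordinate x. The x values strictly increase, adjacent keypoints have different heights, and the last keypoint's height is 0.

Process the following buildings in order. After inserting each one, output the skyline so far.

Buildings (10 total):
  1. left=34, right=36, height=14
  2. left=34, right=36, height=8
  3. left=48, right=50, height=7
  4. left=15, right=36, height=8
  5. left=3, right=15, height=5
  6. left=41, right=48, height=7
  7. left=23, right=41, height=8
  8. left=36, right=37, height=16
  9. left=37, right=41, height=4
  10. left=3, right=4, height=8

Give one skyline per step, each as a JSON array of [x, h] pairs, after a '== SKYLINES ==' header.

== SKYLINES ==
[[34,14],[36,0]]
[[34,14],[36,0]]
[[34,14],[36,0],[48,7],[50,0]]
[[15,8],[34,14],[36,0],[48,7],[50,0]]
[[3,5],[15,8],[34,14],[36,0],[48,7],[50,0]]
[[3,5],[15,8],[34,14],[36,0],[41,7],[50,0]]
[[3,5],[15,8],[34,14],[36,8],[41,7],[50,0]]
[[3,5],[15,8],[34,14],[36,16],[37,8],[41,7],[50,0]]
[[3,5],[15,8],[34,14],[36,16],[37,8],[41,7],[50,0]]
[[3,8],[4,5],[15,8],[34,14],[36,16],[37,8],[41,7],[50,0]]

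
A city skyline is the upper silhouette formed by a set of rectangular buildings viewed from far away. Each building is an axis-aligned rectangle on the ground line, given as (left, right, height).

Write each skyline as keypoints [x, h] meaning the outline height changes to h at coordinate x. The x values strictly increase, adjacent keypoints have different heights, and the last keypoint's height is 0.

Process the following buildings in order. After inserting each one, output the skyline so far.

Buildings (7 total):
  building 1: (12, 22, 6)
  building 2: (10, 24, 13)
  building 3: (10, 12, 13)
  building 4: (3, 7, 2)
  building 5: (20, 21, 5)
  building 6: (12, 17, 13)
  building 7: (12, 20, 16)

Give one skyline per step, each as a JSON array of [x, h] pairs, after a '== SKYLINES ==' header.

== SKYLINES ==
[[12,6],[22,0]]
[[10,13],[24,0]]
[[10,13],[24,0]]
[[3,2],[7,0],[10,13],[24,0]]
[[3,2],[7,0],[10,13],[24,0]]
[[3,2],[7,0],[10,13],[24,0]]
[[3,2],[7,0],[10,13],[12,16],[20,13],[24,0]]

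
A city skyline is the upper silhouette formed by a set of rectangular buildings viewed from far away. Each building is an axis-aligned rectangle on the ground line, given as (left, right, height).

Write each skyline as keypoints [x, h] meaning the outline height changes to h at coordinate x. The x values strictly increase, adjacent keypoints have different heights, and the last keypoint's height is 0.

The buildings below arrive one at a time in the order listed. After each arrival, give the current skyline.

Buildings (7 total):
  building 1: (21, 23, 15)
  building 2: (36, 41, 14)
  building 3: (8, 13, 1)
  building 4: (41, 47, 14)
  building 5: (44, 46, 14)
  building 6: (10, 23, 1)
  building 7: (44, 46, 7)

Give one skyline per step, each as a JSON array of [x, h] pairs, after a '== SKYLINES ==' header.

== SKYLINES ==
[[21,15],[23,0]]
[[21,15],[23,0],[36,14],[41,0]]
[[8,1],[13,0],[21,15],[23,0],[36,14],[41,0]]
[[8,1],[13,0],[21,15],[23,0],[36,14],[47,0]]
[[8,1],[13,0],[21,15],[23,0],[36,14],[47,0]]
[[8,1],[21,15],[23,0],[36,14],[47,0]]
[[8,1],[21,15],[23,0],[36,14],[47,0]]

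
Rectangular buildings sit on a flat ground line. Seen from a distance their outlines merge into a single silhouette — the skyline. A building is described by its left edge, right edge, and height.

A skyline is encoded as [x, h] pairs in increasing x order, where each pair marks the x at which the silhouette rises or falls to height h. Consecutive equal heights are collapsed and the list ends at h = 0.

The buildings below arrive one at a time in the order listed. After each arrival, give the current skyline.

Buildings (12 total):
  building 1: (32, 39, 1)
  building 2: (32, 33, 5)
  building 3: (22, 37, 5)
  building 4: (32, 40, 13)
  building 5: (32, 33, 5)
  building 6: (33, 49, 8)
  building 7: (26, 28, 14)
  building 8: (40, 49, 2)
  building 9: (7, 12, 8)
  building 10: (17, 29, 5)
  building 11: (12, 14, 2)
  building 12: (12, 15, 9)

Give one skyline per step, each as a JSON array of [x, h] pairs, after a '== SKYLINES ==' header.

== SKYLINES ==
[[32,1],[39,0]]
[[32,5],[33,1],[39,0]]
[[22,5],[37,1],[39,0]]
[[22,5],[32,13],[40,0]]
[[22,5],[32,13],[40,0]]
[[22,5],[32,13],[40,8],[49,0]]
[[22,5],[26,14],[28,5],[32,13],[40,8],[49,0]]
[[22,5],[26,14],[28,5],[32,13],[40,8],[49,0]]
[[7,8],[12,0],[22,5],[26,14],[28,5],[32,13],[40,8],[49,0]]
[[7,8],[12,0],[17,5],[26,14],[28,5],[32,13],[40,8],[49,0]]
[[7,8],[12,2],[14,0],[17,5],[26,14],[28,5],[32,13],[40,8],[49,0]]
[[7,8],[12,9],[15,0],[17,5],[26,14],[28,5],[32,13],[40,8],[49,0]]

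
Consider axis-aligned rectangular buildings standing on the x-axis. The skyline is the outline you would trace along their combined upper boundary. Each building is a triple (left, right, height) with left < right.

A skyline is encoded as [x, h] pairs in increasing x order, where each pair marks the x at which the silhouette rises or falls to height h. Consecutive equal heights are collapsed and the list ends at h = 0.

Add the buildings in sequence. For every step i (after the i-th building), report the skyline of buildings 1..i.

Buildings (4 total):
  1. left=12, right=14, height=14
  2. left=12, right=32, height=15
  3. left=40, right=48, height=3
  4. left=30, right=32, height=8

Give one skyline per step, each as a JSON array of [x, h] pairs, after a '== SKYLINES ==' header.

== SKYLINES ==
[[12,14],[14,0]]
[[12,15],[32,0]]
[[12,15],[32,0],[40,3],[48,0]]
[[12,15],[32,0],[40,3],[48,0]]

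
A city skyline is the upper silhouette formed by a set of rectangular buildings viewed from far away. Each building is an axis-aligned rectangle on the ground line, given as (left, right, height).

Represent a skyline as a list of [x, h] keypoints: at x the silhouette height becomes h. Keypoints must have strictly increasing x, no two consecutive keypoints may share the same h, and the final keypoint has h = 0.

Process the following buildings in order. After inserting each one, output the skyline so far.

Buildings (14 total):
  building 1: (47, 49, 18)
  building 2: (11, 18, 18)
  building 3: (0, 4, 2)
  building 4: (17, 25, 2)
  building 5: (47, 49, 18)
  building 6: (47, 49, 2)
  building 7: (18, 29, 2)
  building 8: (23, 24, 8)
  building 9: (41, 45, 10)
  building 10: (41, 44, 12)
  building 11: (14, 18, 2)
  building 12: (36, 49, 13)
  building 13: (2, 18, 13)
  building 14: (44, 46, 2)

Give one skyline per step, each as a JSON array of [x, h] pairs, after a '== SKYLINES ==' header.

== SKYLINES ==
[[47,18],[49,0]]
[[11,18],[18,0],[47,18],[49,0]]
[[0,2],[4,0],[11,18],[18,0],[47,18],[49,0]]
[[0,2],[4,0],[11,18],[18,2],[25,0],[47,18],[49,0]]
[[0,2],[4,0],[11,18],[18,2],[25,0],[47,18],[49,0]]
[[0,2],[4,0],[11,18],[18,2],[25,0],[47,18],[49,0]]
[[0,2],[4,0],[11,18],[18,2],[29,0],[47,18],[49,0]]
[[0,2],[4,0],[11,18],[18,2],[23,8],[24,2],[29,0],[47,18],[49,0]]
[[0,2],[4,0],[11,18],[18,2],[23,8],[24,2],[29,0],[41,10],[45,0],[47,18],[49,0]]
[[0,2],[4,0],[11,18],[18,2],[23,8],[24,2],[29,0],[41,12],[44,10],[45,0],[47,18],[49,0]]
[[0,2],[4,0],[11,18],[18,2],[23,8],[24,2],[29,0],[41,12],[44,10],[45,0],[47,18],[49,0]]
[[0,2],[4,0],[11,18],[18,2],[23,8],[24,2],[29,0],[36,13],[47,18],[49,0]]
[[0,2],[2,13],[11,18],[18,2],[23,8],[24,2],[29,0],[36,13],[47,18],[49,0]]
[[0,2],[2,13],[11,18],[18,2],[23,8],[24,2],[29,0],[36,13],[47,18],[49,0]]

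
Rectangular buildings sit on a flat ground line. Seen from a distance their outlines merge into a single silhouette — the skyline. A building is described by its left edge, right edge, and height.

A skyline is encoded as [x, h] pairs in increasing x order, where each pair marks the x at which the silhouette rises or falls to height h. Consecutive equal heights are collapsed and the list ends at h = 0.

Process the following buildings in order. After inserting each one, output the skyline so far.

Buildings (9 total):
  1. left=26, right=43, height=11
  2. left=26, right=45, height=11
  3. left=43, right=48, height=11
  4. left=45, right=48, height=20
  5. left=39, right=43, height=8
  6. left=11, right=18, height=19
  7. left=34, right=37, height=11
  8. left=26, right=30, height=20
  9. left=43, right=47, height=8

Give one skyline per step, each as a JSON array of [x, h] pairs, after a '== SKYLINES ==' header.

== SKYLINES ==
[[26,11],[43,0]]
[[26,11],[45,0]]
[[26,11],[48,0]]
[[26,11],[45,20],[48,0]]
[[26,11],[45,20],[48,0]]
[[11,19],[18,0],[26,11],[45,20],[48,0]]
[[11,19],[18,0],[26,11],[45,20],[48,0]]
[[11,19],[18,0],[26,20],[30,11],[45,20],[48,0]]
[[11,19],[18,0],[26,20],[30,11],[45,20],[48,0]]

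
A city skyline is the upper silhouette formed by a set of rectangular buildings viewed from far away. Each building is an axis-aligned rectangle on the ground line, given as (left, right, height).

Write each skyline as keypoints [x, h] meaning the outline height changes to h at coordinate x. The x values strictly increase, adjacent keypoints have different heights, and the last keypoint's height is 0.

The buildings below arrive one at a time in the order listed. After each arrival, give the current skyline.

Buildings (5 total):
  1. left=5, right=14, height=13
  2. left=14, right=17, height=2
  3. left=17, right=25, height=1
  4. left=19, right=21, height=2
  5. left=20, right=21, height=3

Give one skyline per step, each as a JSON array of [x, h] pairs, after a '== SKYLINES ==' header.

== SKYLINES ==
[[5,13],[14,0]]
[[5,13],[14,2],[17,0]]
[[5,13],[14,2],[17,1],[25,0]]
[[5,13],[14,2],[17,1],[19,2],[21,1],[25,0]]
[[5,13],[14,2],[17,1],[19,2],[20,3],[21,1],[25,0]]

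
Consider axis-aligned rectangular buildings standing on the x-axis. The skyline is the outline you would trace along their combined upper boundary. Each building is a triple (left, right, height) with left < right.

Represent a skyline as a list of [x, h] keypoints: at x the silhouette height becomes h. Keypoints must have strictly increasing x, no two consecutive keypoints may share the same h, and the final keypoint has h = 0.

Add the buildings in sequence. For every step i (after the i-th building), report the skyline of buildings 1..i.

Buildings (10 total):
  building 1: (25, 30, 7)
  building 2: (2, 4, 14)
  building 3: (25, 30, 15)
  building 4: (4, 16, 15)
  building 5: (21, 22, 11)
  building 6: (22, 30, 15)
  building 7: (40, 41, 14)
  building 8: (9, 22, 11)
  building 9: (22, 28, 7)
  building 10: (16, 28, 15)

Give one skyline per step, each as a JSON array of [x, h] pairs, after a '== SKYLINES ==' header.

== SKYLINES ==
[[25,7],[30,0]]
[[2,14],[4,0],[25,7],[30,0]]
[[2,14],[4,0],[25,15],[30,0]]
[[2,14],[4,15],[16,0],[25,15],[30,0]]
[[2,14],[4,15],[16,0],[21,11],[22,0],[25,15],[30,0]]
[[2,14],[4,15],[16,0],[21,11],[22,15],[30,0]]
[[2,14],[4,15],[16,0],[21,11],[22,15],[30,0],[40,14],[41,0]]
[[2,14],[4,15],[16,11],[22,15],[30,0],[40,14],[41,0]]
[[2,14],[4,15],[16,11],[22,15],[30,0],[40,14],[41,0]]
[[2,14],[4,15],[30,0],[40,14],[41,0]]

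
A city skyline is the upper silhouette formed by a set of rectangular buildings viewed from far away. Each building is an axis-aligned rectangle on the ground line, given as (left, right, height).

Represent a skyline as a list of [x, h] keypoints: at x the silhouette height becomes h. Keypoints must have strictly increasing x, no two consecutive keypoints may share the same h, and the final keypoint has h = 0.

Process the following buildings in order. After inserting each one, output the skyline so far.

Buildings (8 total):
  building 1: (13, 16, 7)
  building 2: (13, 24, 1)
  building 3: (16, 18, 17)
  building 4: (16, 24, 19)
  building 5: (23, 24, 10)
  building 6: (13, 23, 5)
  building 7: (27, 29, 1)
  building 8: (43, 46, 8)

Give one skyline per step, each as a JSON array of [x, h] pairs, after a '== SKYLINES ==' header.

== SKYLINES ==
[[13,7],[16,0]]
[[13,7],[16,1],[24,0]]
[[13,7],[16,17],[18,1],[24,0]]
[[13,7],[16,19],[24,0]]
[[13,7],[16,19],[24,0]]
[[13,7],[16,19],[24,0]]
[[13,7],[16,19],[24,0],[27,1],[29,0]]
[[13,7],[16,19],[24,0],[27,1],[29,0],[43,8],[46,0]]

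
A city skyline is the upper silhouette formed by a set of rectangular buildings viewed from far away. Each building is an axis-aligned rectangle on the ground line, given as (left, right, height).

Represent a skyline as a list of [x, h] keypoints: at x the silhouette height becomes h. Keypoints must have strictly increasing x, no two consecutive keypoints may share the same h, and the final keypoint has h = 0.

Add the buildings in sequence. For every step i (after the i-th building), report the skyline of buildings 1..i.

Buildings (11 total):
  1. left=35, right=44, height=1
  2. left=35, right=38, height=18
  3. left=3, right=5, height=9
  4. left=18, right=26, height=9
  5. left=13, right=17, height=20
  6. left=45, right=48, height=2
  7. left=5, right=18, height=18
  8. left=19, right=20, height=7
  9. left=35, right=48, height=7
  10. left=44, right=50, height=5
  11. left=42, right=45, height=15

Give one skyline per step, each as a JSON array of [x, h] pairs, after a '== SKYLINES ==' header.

== SKYLINES ==
[[35,1],[44,0]]
[[35,18],[38,1],[44,0]]
[[3,9],[5,0],[35,18],[38,1],[44,0]]
[[3,9],[5,0],[18,9],[26,0],[35,18],[38,1],[44,0]]
[[3,9],[5,0],[13,20],[17,0],[18,9],[26,0],[35,18],[38,1],[44,0]]
[[3,9],[5,0],[13,20],[17,0],[18,9],[26,0],[35,18],[38,1],[44,0],[45,2],[48,0]]
[[3,9],[5,18],[13,20],[17,18],[18,9],[26,0],[35,18],[38,1],[44,0],[45,2],[48,0]]
[[3,9],[5,18],[13,20],[17,18],[18,9],[26,0],[35,18],[38,1],[44,0],[45,2],[48,0]]
[[3,9],[5,18],[13,20],[17,18],[18,9],[26,0],[35,18],[38,7],[48,0]]
[[3,9],[5,18],[13,20],[17,18],[18,9],[26,0],[35,18],[38,7],[48,5],[50,0]]
[[3,9],[5,18],[13,20],[17,18],[18,9],[26,0],[35,18],[38,7],[42,15],[45,7],[48,5],[50,0]]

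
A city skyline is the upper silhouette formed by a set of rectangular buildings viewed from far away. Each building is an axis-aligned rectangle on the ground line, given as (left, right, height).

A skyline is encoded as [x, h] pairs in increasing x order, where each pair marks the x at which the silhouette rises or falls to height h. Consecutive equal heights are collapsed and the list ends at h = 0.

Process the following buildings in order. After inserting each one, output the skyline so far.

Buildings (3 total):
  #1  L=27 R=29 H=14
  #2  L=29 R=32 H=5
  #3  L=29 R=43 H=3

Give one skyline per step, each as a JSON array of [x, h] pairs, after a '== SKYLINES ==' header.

== SKYLINES ==
[[27,14],[29,0]]
[[27,14],[29,5],[32,0]]
[[27,14],[29,5],[32,3],[43,0]]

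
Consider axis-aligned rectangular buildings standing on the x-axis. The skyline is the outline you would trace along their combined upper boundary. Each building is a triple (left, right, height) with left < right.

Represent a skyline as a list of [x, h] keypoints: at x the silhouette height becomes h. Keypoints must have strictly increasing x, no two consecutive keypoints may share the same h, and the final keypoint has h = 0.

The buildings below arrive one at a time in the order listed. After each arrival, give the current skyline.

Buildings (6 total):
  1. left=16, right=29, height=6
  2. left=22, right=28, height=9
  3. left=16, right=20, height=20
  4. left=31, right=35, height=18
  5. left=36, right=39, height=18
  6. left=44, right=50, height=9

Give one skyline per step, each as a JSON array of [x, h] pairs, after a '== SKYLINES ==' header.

== SKYLINES ==
[[16,6],[29,0]]
[[16,6],[22,9],[28,6],[29,0]]
[[16,20],[20,6],[22,9],[28,6],[29,0]]
[[16,20],[20,6],[22,9],[28,6],[29,0],[31,18],[35,0]]
[[16,20],[20,6],[22,9],[28,6],[29,0],[31,18],[35,0],[36,18],[39,0]]
[[16,20],[20,6],[22,9],[28,6],[29,0],[31,18],[35,0],[36,18],[39,0],[44,9],[50,0]]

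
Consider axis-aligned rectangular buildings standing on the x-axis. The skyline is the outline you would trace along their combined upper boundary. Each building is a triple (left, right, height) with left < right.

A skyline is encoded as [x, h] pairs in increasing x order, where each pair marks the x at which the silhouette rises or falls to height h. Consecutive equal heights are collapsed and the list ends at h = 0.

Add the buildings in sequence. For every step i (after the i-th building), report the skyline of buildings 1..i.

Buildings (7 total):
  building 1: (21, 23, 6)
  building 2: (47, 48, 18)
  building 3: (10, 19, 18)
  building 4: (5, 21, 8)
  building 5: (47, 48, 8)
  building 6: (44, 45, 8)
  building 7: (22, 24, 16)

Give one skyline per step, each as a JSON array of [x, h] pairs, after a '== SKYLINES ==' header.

== SKYLINES ==
[[21,6],[23,0]]
[[21,6],[23,0],[47,18],[48,0]]
[[10,18],[19,0],[21,6],[23,0],[47,18],[48,0]]
[[5,8],[10,18],[19,8],[21,6],[23,0],[47,18],[48,0]]
[[5,8],[10,18],[19,8],[21,6],[23,0],[47,18],[48,0]]
[[5,8],[10,18],[19,8],[21,6],[23,0],[44,8],[45,0],[47,18],[48,0]]
[[5,8],[10,18],[19,8],[21,6],[22,16],[24,0],[44,8],[45,0],[47,18],[48,0]]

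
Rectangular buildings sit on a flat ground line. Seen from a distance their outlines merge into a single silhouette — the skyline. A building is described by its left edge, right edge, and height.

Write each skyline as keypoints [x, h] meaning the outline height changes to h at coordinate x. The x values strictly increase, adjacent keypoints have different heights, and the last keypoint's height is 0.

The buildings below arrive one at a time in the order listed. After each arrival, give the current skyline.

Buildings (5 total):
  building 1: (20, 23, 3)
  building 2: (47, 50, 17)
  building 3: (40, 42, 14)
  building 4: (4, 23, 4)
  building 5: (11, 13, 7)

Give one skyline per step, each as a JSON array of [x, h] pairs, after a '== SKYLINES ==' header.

== SKYLINES ==
[[20,3],[23,0]]
[[20,3],[23,0],[47,17],[50,0]]
[[20,3],[23,0],[40,14],[42,0],[47,17],[50,0]]
[[4,4],[23,0],[40,14],[42,0],[47,17],[50,0]]
[[4,4],[11,7],[13,4],[23,0],[40,14],[42,0],[47,17],[50,0]]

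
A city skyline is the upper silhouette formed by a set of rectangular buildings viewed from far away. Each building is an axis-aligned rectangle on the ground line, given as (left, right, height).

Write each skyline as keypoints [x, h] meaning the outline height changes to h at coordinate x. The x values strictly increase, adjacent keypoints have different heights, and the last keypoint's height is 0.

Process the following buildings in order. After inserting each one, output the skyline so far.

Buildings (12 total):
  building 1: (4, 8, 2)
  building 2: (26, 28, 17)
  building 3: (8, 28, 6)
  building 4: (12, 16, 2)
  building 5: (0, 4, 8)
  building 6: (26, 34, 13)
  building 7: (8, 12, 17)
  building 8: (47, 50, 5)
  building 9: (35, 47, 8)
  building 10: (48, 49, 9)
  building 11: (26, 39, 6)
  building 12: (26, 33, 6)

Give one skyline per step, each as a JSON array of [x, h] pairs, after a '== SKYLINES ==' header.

== SKYLINES ==
[[4,2],[8,0]]
[[4,2],[8,0],[26,17],[28,0]]
[[4,2],[8,6],[26,17],[28,0]]
[[4,2],[8,6],[26,17],[28,0]]
[[0,8],[4,2],[8,6],[26,17],[28,0]]
[[0,8],[4,2],[8,6],[26,17],[28,13],[34,0]]
[[0,8],[4,2],[8,17],[12,6],[26,17],[28,13],[34,0]]
[[0,8],[4,2],[8,17],[12,6],[26,17],[28,13],[34,0],[47,5],[50,0]]
[[0,8],[4,2],[8,17],[12,6],[26,17],[28,13],[34,0],[35,8],[47,5],[50,0]]
[[0,8],[4,2],[8,17],[12,6],[26,17],[28,13],[34,0],[35,8],[47,5],[48,9],[49,5],[50,0]]
[[0,8],[4,2],[8,17],[12,6],[26,17],[28,13],[34,6],[35,8],[47,5],[48,9],[49,5],[50,0]]
[[0,8],[4,2],[8,17],[12,6],[26,17],[28,13],[34,6],[35,8],[47,5],[48,9],[49,5],[50,0]]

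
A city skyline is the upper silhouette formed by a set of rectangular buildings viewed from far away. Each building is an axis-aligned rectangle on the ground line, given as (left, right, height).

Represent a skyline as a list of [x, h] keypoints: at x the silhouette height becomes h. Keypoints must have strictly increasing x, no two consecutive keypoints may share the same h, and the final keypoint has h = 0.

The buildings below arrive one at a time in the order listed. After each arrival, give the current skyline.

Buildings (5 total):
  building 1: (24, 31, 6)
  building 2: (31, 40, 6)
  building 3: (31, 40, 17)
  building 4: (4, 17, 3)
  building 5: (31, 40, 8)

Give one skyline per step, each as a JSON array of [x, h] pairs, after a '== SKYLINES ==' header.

== SKYLINES ==
[[24,6],[31,0]]
[[24,6],[40,0]]
[[24,6],[31,17],[40,0]]
[[4,3],[17,0],[24,6],[31,17],[40,0]]
[[4,3],[17,0],[24,6],[31,17],[40,0]]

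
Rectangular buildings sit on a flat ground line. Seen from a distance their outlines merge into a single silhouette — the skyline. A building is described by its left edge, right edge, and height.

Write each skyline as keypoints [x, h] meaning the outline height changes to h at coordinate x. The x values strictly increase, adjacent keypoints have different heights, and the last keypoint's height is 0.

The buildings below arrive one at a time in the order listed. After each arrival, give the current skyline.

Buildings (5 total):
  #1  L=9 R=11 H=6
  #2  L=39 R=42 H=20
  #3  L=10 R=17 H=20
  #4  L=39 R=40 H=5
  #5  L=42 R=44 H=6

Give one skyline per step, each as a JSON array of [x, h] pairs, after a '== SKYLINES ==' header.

== SKYLINES ==
[[9,6],[11,0]]
[[9,6],[11,0],[39,20],[42,0]]
[[9,6],[10,20],[17,0],[39,20],[42,0]]
[[9,6],[10,20],[17,0],[39,20],[42,0]]
[[9,6],[10,20],[17,0],[39,20],[42,6],[44,0]]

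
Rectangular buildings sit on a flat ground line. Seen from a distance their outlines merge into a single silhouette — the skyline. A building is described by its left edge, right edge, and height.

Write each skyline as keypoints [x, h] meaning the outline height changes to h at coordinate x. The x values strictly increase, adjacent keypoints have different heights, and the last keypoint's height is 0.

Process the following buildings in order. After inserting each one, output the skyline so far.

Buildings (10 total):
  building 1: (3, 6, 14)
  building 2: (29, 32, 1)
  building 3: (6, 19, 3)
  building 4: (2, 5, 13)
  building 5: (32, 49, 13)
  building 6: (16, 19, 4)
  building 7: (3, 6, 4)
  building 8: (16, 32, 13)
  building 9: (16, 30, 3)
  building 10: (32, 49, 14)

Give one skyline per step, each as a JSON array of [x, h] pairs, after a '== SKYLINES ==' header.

== SKYLINES ==
[[3,14],[6,0]]
[[3,14],[6,0],[29,1],[32,0]]
[[3,14],[6,3],[19,0],[29,1],[32,0]]
[[2,13],[3,14],[6,3],[19,0],[29,1],[32,0]]
[[2,13],[3,14],[6,3],[19,0],[29,1],[32,13],[49,0]]
[[2,13],[3,14],[6,3],[16,4],[19,0],[29,1],[32,13],[49,0]]
[[2,13],[3,14],[6,3],[16,4],[19,0],[29,1],[32,13],[49,0]]
[[2,13],[3,14],[6,3],[16,13],[49,0]]
[[2,13],[3,14],[6,3],[16,13],[49,0]]
[[2,13],[3,14],[6,3],[16,13],[32,14],[49,0]]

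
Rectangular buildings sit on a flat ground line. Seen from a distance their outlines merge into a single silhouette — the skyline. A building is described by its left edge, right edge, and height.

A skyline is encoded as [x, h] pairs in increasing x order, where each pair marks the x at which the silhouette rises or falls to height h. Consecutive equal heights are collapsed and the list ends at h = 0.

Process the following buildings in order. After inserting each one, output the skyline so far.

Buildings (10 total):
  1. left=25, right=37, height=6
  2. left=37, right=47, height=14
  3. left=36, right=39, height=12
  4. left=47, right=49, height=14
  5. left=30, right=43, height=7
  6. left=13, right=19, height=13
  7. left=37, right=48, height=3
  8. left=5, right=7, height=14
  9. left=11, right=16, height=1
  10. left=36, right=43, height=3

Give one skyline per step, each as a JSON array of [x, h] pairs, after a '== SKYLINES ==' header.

== SKYLINES ==
[[25,6],[37,0]]
[[25,6],[37,14],[47,0]]
[[25,6],[36,12],[37,14],[47,0]]
[[25,6],[36,12],[37,14],[49,0]]
[[25,6],[30,7],[36,12],[37,14],[49,0]]
[[13,13],[19,0],[25,6],[30,7],[36,12],[37,14],[49,0]]
[[13,13],[19,0],[25,6],[30,7],[36,12],[37,14],[49,0]]
[[5,14],[7,0],[13,13],[19,0],[25,6],[30,7],[36,12],[37,14],[49,0]]
[[5,14],[7,0],[11,1],[13,13],[19,0],[25,6],[30,7],[36,12],[37,14],[49,0]]
[[5,14],[7,0],[11,1],[13,13],[19,0],[25,6],[30,7],[36,12],[37,14],[49,0]]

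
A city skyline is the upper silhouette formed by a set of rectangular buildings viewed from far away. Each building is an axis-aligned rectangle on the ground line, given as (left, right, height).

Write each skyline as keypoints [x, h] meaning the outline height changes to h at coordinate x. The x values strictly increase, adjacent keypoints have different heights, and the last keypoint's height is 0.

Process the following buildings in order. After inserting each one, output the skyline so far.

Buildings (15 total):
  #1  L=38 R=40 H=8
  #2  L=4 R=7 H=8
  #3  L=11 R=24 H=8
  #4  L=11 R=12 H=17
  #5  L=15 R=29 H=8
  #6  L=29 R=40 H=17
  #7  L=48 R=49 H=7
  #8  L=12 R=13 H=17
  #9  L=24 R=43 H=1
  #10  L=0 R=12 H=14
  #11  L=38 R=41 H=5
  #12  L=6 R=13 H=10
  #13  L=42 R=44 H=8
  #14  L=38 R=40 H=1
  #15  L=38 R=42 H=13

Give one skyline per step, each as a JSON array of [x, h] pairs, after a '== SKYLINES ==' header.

== SKYLINES ==
[[38,8],[40,0]]
[[4,8],[7,0],[38,8],[40,0]]
[[4,8],[7,0],[11,8],[24,0],[38,8],[40,0]]
[[4,8],[7,0],[11,17],[12,8],[24,0],[38,8],[40,0]]
[[4,8],[7,0],[11,17],[12,8],[29,0],[38,8],[40,0]]
[[4,8],[7,0],[11,17],[12,8],[29,17],[40,0]]
[[4,8],[7,0],[11,17],[12,8],[29,17],[40,0],[48,7],[49,0]]
[[4,8],[7,0],[11,17],[13,8],[29,17],[40,0],[48,7],[49,0]]
[[4,8],[7,0],[11,17],[13,8],[29,17],[40,1],[43,0],[48,7],[49,0]]
[[0,14],[11,17],[13,8],[29,17],[40,1],[43,0],[48,7],[49,0]]
[[0,14],[11,17],[13,8],[29,17],[40,5],[41,1],[43,0],[48,7],[49,0]]
[[0,14],[11,17],[13,8],[29,17],[40,5],[41,1],[43,0],[48,7],[49,0]]
[[0,14],[11,17],[13,8],[29,17],[40,5],[41,1],[42,8],[44,0],[48,7],[49,0]]
[[0,14],[11,17],[13,8],[29,17],[40,5],[41,1],[42,8],[44,0],[48,7],[49,0]]
[[0,14],[11,17],[13,8],[29,17],[40,13],[42,8],[44,0],[48,7],[49,0]]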